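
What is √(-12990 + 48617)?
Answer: √35627 ≈ 188.75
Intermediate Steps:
√(-12990 + 48617) = √35627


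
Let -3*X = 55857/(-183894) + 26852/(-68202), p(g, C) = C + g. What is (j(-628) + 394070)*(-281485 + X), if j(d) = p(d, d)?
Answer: -38521574070694668229/348387183 ≈ -1.1057e+11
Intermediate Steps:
j(d) = 2*d (j(d) = d + d = 2*d)
X = 1457913467/6270969294 (X = -(55857/(-183894) + 26852/(-68202))/3 = -(55857*(-1/183894) + 26852*(-1/68202))/3 = -(-18619/61298 - 13426/34101)/3 = -⅓*(-1457913467/2090323098) = 1457913467/6270969294 ≈ 0.23249)
(j(-628) + 394070)*(-281485 + X) = (2*(-628) + 394070)*(-281485 + 1457913467/6270969294) = (-1256 + 394070)*(-1765182333808123/6270969294) = 392814*(-1765182333808123/6270969294) = -38521574070694668229/348387183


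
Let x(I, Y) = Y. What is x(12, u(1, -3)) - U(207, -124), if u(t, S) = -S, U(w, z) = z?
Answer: 127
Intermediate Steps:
x(12, u(1, -3)) - U(207, -124) = -1*(-3) - 1*(-124) = 3 + 124 = 127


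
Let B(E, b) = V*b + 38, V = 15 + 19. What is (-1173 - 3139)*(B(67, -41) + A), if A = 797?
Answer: 2410408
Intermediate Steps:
V = 34
B(E, b) = 38 + 34*b (B(E, b) = 34*b + 38 = 38 + 34*b)
(-1173 - 3139)*(B(67, -41) + A) = (-1173 - 3139)*((38 + 34*(-41)) + 797) = -4312*((38 - 1394) + 797) = -4312*(-1356 + 797) = -4312*(-559) = 2410408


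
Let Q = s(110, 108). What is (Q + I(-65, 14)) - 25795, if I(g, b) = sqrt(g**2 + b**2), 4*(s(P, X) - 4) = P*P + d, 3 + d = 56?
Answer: -91011/4 + sqrt(4421) ≈ -22686.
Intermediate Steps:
d = 53 (d = -3 + 56 = 53)
s(P, X) = 69/4 + P**2/4 (s(P, X) = 4 + (P*P + 53)/4 = 4 + (P**2 + 53)/4 = 4 + (53 + P**2)/4 = 4 + (53/4 + P**2/4) = 69/4 + P**2/4)
Q = 12169/4 (Q = 69/4 + (1/4)*110**2 = 69/4 + (1/4)*12100 = 69/4 + 3025 = 12169/4 ≈ 3042.3)
I(g, b) = sqrt(b**2 + g**2)
(Q + I(-65, 14)) - 25795 = (12169/4 + sqrt(14**2 + (-65)**2)) - 25795 = (12169/4 + sqrt(196 + 4225)) - 25795 = (12169/4 + sqrt(4421)) - 25795 = -91011/4 + sqrt(4421)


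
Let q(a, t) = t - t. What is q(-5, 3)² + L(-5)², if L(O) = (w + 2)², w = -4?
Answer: 16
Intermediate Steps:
q(a, t) = 0
L(O) = 4 (L(O) = (-4 + 2)² = (-2)² = 4)
q(-5, 3)² + L(-5)² = 0² + 4² = 0 + 16 = 16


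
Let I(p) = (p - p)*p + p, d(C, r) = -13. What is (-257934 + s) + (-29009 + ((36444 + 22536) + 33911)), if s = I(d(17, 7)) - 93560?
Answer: -287625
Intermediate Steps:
I(p) = p (I(p) = 0*p + p = 0 + p = p)
s = -93573 (s = -13 - 93560 = -93573)
(-257934 + s) + (-29009 + ((36444 + 22536) + 33911)) = (-257934 - 93573) + (-29009 + ((36444 + 22536) + 33911)) = -351507 + (-29009 + (58980 + 33911)) = -351507 + (-29009 + 92891) = -351507 + 63882 = -287625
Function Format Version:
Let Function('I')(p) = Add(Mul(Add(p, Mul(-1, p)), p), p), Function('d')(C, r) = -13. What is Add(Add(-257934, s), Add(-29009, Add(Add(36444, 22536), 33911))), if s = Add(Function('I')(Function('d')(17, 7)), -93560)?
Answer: -287625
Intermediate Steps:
Function('I')(p) = p (Function('I')(p) = Add(Mul(0, p), p) = Add(0, p) = p)
s = -93573 (s = Add(-13, -93560) = -93573)
Add(Add(-257934, s), Add(-29009, Add(Add(36444, 22536), 33911))) = Add(Add(-257934, -93573), Add(-29009, Add(Add(36444, 22536), 33911))) = Add(-351507, Add(-29009, Add(58980, 33911))) = Add(-351507, Add(-29009, 92891)) = Add(-351507, 63882) = -287625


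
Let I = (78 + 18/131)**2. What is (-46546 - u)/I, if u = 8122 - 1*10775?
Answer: -83694197/11641744 ≈ -7.1891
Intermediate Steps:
u = -2653 (u = 8122 - 10775 = -2653)
I = 104775696/17161 (I = (78 + 18*(1/131))**2 = (78 + 18/131)**2 = (10236/131)**2 = 104775696/17161 ≈ 6105.5)
(-46546 - u)/I = (-46546 - 1*(-2653))/(104775696/17161) = (-46546 + 2653)*(17161/104775696) = -43893*17161/104775696 = -83694197/11641744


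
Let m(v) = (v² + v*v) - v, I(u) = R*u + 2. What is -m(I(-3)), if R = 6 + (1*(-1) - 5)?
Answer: -6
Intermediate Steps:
R = 0 (R = 6 + (-1 - 5) = 6 - 6 = 0)
I(u) = 2 (I(u) = 0*u + 2 = 0 + 2 = 2)
m(v) = -v + 2*v² (m(v) = (v² + v²) - v = 2*v² - v = -v + 2*v²)
-m(I(-3)) = -2*(-1 + 2*2) = -2*(-1 + 4) = -2*3 = -1*6 = -6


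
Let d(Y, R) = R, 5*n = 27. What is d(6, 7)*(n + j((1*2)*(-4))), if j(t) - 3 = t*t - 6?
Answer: 2324/5 ≈ 464.80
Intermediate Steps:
n = 27/5 (n = (⅕)*27 = 27/5 ≈ 5.4000)
j(t) = -3 + t² (j(t) = 3 + (t*t - 6) = 3 + (t² - 6) = 3 + (-6 + t²) = -3 + t²)
d(6, 7)*(n + j((1*2)*(-4))) = 7*(27/5 + (-3 + ((1*2)*(-4))²)) = 7*(27/5 + (-3 + (2*(-4))²)) = 7*(27/5 + (-3 + (-8)²)) = 7*(27/5 + (-3 + 64)) = 7*(27/5 + 61) = 7*(332/5) = 2324/5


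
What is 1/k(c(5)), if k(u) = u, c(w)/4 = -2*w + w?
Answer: -1/20 ≈ -0.050000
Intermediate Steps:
c(w) = -4*w (c(w) = 4*(-2*w + w) = 4*(-w) = -4*w)
1/k(c(5)) = 1/(-4*5) = 1/(-20) = -1/20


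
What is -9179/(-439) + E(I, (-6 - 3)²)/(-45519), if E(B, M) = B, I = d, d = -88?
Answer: 417857533/19982841 ≈ 20.911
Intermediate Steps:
I = -88
-9179/(-439) + E(I, (-6 - 3)²)/(-45519) = -9179/(-439) - 88/(-45519) = -9179*(-1/439) - 88*(-1/45519) = 9179/439 + 88/45519 = 417857533/19982841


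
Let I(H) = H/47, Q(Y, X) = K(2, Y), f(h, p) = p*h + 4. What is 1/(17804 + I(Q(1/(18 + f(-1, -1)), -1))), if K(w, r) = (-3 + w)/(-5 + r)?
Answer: 5358/95393855 ≈ 5.6167e-5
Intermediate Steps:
f(h, p) = 4 + h*p (f(h, p) = h*p + 4 = 4 + h*p)
K(w, r) = (-3 + w)/(-5 + r)
Q(Y, X) = -1/(-5 + Y) (Q(Y, X) = (-3 + 2)/(-5 + Y) = -1/(-5 + Y))
I(H) = H/47 (I(H) = H*(1/47) = H/47)
1/(17804 + I(Q(1/(18 + f(-1, -1)), -1))) = 1/(17804 + (-1/(-5 + 1/(18 + (4 - 1*(-1)))))/47) = 1/(17804 + (-1/(-5 + 1/(18 + (4 + 1))))/47) = 1/(17804 + (-1/(-5 + 1/(18 + 5)))/47) = 1/(17804 + (-1/(-5 + 1/23))/47) = 1/(17804 + (-1/(-114/23))/47) = 1/(17804 + (-1*(-23/114))/47) = 1/(17804 + (1/47)*(23/114)) = 1/(17804 + 23/5358) = 1/(95393855/5358) = 5358/95393855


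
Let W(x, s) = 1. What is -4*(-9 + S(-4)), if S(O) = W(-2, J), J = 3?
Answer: 32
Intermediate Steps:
S(O) = 1
-4*(-9 + S(-4)) = -4*(-9 + 1) = -4*(-8) = 32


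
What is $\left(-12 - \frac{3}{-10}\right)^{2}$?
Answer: $\frac{13689}{100} \approx 136.89$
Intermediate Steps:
$\left(-12 - \frac{3}{-10}\right)^{2} = \left(-12 - - \frac{3}{10}\right)^{2} = \left(-12 + \frac{3}{10}\right)^{2} = \left(- \frac{117}{10}\right)^{2} = \frac{13689}{100}$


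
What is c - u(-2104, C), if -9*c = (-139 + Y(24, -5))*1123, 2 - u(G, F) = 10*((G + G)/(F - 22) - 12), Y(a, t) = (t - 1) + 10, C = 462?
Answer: 182901/11 ≈ 16627.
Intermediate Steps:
Y(a, t) = 9 + t (Y(a, t) = (-1 + t) + 10 = 9 + t)
u(G, F) = 122 - 20*G/(-22 + F) (u(G, F) = 2 - 10*((G + G)/(F - 22) - 12) = 2 - 10*((2*G)/(-22 + F) - 12) = 2 - 10*(2*G/(-22 + F) - 12) = 2 - 10*(-12 + 2*G/(-22 + F)) = 2 - (-120 + 20*G/(-22 + F)) = 2 + (120 - 20*G/(-22 + F)) = 122 - 20*G/(-22 + F))
c = 16845 (c = -(-139 + (9 - 5))*1123/9 = -(-139 + 4)*1123/9 = -(-15)*1123 = -1/9*(-151605) = 16845)
c - u(-2104, C) = 16845 - 2*(-1342 - 10*(-2104) + 61*462)/(-22 + 462) = 16845 - 2*(-1342 + 21040 + 28182)/440 = 16845 - 2*47880/440 = 16845 - 1*2394/11 = 16845 - 2394/11 = 182901/11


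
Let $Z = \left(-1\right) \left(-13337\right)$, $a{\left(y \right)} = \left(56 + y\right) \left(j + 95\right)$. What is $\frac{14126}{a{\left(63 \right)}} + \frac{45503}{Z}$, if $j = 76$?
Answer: $\frac{159191287}{38770659} \approx 4.106$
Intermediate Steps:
$a{\left(y \right)} = 9576 + 171 y$ ($a{\left(y \right)} = \left(56 + y\right) \left(76 + 95\right) = \left(56 + y\right) 171 = 9576 + 171 y$)
$Z = 13337$
$\frac{14126}{a{\left(63 \right)}} + \frac{45503}{Z} = \frac{14126}{9576 + 171 \cdot 63} + \frac{45503}{13337} = \frac{14126}{9576 + 10773} + 45503 \cdot \frac{1}{13337} = \frac{14126}{20349} + \frac{45503}{13337} = 14126 \cdot \frac{1}{20349} + \frac{45503}{13337} = \frac{2018}{2907} + \frac{45503}{13337} = \frac{159191287}{38770659}$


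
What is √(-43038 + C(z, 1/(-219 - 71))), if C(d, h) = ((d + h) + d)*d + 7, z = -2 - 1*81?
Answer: I*√2460153230/290 ≈ 171.03*I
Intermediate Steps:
z = -83 (z = -2 - 81 = -83)
C(d, h) = 7 + d*(h + 2*d) (C(d, h) = (h + 2*d)*d + 7 = d*(h + 2*d) + 7 = 7 + d*(h + 2*d))
√(-43038 + C(z, 1/(-219 - 71))) = √(-43038 + (7 + 2*(-83)² - 83/(-219 - 71))) = √(-43038 + (7 + 2*6889 - 83/(-290))) = √(-43038 + (7 + 13778 - 83*(-1/290))) = √(-43038 + (7 + 13778 + 83/290)) = √(-43038 + 3997733/290) = √(-8483287/290) = I*√2460153230/290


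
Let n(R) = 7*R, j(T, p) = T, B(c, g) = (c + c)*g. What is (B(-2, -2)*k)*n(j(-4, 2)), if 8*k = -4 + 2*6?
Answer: -224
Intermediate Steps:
B(c, g) = 2*c*g (B(c, g) = (2*c)*g = 2*c*g)
k = 1 (k = (-4 + 2*6)/8 = (-4 + 12)/8 = (⅛)*8 = 1)
(B(-2, -2)*k)*n(j(-4, 2)) = ((2*(-2)*(-2))*1)*(7*(-4)) = (8*1)*(-28) = 8*(-28) = -224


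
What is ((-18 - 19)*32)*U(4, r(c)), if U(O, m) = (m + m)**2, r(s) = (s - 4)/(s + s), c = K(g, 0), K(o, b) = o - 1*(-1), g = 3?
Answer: 0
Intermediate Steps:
K(o, b) = 1 + o (K(o, b) = o + 1 = 1 + o)
c = 4 (c = 1 + 3 = 4)
r(s) = (-4 + s)/(2*s) (r(s) = (-4 + s)/((2*s)) = (-4 + s)*(1/(2*s)) = (-4 + s)/(2*s))
U(O, m) = 4*m**2 (U(O, m) = (2*m)**2 = 4*m**2)
((-18 - 19)*32)*U(4, r(c)) = ((-18 - 19)*32)*(4*((1/2)*(-4 + 4)/4)**2) = (-37*32)*(4*((1/2)*(1/4)*0)**2) = -4736*0**2 = -4736*0 = -1184*0 = 0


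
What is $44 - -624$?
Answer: $668$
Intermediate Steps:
$44 - -624 = 44 + 624 = 668$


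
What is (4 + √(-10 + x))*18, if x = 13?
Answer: 72 + 18*√3 ≈ 103.18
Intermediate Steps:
(4 + √(-10 + x))*18 = (4 + √(-10 + 13))*18 = (4 + √3)*18 = 72 + 18*√3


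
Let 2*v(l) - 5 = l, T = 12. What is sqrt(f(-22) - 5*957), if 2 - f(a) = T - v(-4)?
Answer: I*sqrt(19178)/2 ≈ 69.242*I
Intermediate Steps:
v(l) = 5/2 + l/2
f(a) = -19/2 (f(a) = 2 - (12 - (5/2 + (1/2)*(-4))) = 2 - (12 - (5/2 - 2)) = 2 - (12 - 1*1/2) = 2 - (12 - 1/2) = 2 - 1*23/2 = 2 - 23/2 = -19/2)
sqrt(f(-22) - 5*957) = sqrt(-19/2 - 5*957) = sqrt(-19/2 - 4785) = sqrt(-9589/2) = I*sqrt(19178)/2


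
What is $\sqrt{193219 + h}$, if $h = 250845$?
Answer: $4 \sqrt{27754} \approx 666.38$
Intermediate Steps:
$\sqrt{193219 + h} = \sqrt{193219 + 250845} = \sqrt{444064} = 4 \sqrt{27754}$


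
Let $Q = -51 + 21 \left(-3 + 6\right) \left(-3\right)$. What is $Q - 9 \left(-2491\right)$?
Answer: $22179$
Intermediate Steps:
$Q = -240$ ($Q = -51 + 21 \cdot 3 \left(-3\right) = -51 + 21 \left(-9\right) = -51 - 189 = -240$)
$Q - 9 \left(-2491\right) = -240 - 9 \left(-2491\right) = -240 - -22419 = -240 + 22419 = 22179$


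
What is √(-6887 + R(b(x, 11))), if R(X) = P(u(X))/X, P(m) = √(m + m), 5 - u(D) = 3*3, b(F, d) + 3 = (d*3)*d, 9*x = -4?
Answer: √(-6198300 + 5*I*√2)/30 ≈ 4.7337e-5 + 82.988*I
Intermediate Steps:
x = -4/9 (x = (⅑)*(-4) = -4/9 ≈ -0.44444)
b(F, d) = -3 + 3*d² (b(F, d) = -3 + (d*3)*d = -3 + (3*d)*d = -3 + 3*d²)
u(D) = -4 (u(D) = 5 - 3*3 = 5 - 1*9 = 5 - 9 = -4)
P(m) = √2*√m (P(m) = √(2*m) = √2*√m)
R(X) = 2*I*√2/X (R(X) = (√2*√(-4))/X = (√2*(2*I))/X = (2*I*√2)/X = 2*I*√2/X)
√(-6887 + R(b(x, 11))) = √(-6887 + 2*I*√2/(-3 + 3*11²)) = √(-6887 + 2*I*√2/(-3 + 3*121)) = √(-6887 + 2*I*√2/(-3 + 363)) = √(-6887 + 2*I*√2/360) = √(-6887 + 2*I*√2*(1/360)) = √(-6887 + I*√2/180)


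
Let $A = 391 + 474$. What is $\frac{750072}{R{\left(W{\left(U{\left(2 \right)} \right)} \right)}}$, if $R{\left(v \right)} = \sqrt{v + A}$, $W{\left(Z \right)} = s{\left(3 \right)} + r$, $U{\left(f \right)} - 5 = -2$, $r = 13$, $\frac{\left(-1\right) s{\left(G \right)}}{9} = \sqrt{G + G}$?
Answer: $\frac{750072}{\sqrt{878 - 9 \sqrt{6}}} \approx 25638.0$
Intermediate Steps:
$s{\left(G \right)} = - 9 \sqrt{2} \sqrt{G}$ ($s{\left(G \right)} = - 9 \sqrt{G + G} = - 9 \sqrt{2 G} = - 9 \sqrt{2} \sqrt{G}$)
$U{\left(f \right)} = 3$ ($U{\left(f \right)} = 5 - 2 = 3$)
$W{\left(Z \right)} = 13 - 9 \sqrt{6}$ ($W{\left(Z \right)} = - 9 \sqrt{2} \sqrt{3} + 13 = - 9 \sqrt{6} + 13 = 13 - 9 \sqrt{6}$)
$A = 865$
$R{\left(v \right)} = \sqrt{865 + v}$ ($R{\left(v \right)} = \sqrt{v + 865} = \sqrt{865 + v}$)
$\frac{750072}{R{\left(W{\left(U{\left(2 \right)} \right)} \right)}} = \frac{750072}{\sqrt{865 + \left(13 - 9 \sqrt{6}\right)}} = \frac{750072}{\sqrt{878 - 9 \sqrt{6}}}$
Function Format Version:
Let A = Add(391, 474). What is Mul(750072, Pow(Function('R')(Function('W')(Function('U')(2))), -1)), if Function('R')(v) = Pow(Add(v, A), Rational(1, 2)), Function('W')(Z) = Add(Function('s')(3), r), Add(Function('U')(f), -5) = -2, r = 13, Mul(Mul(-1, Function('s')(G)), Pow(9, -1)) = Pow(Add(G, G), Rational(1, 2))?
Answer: Mul(750072, Pow(Add(878, Mul(-9, Pow(6, Rational(1, 2)))), Rational(-1, 2))) ≈ 25638.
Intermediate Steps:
Function('s')(G) = Mul(-9, Pow(2, Rational(1, 2)), Pow(G, Rational(1, 2))) (Function('s')(G) = Mul(-9, Pow(Add(G, G), Rational(1, 2))) = Mul(-9, Pow(Mul(2, G), Rational(1, 2))) = Mul(-9, Mul(Pow(2, Rational(1, 2)), Pow(G, Rational(1, 2)))) = Mul(-9, Pow(2, Rational(1, 2)), Pow(G, Rational(1, 2))))
Function('U')(f) = 3 (Function('U')(f) = Add(5, -2) = 3)
Function('W')(Z) = Add(13, Mul(-9, Pow(6, Rational(1, 2)))) (Function('W')(Z) = Add(Mul(-9, Pow(2, Rational(1, 2)), Pow(3, Rational(1, 2))), 13) = Add(Mul(-9, Pow(6, Rational(1, 2))), 13) = Add(13, Mul(-9, Pow(6, Rational(1, 2)))))
A = 865
Function('R')(v) = Pow(Add(865, v), Rational(1, 2)) (Function('R')(v) = Pow(Add(v, 865), Rational(1, 2)) = Pow(Add(865, v), Rational(1, 2)))
Mul(750072, Pow(Function('R')(Function('W')(Function('U')(2))), -1)) = Mul(750072, Pow(Pow(Add(865, Add(13, Mul(-9, Pow(6, Rational(1, 2))))), Rational(1, 2)), -1)) = Mul(750072, Pow(Pow(Add(878, Mul(-9, Pow(6, Rational(1, 2)))), Rational(1, 2)), -1)) = Mul(750072, Pow(Add(878, Mul(-9, Pow(6, Rational(1, 2)))), Rational(-1, 2)))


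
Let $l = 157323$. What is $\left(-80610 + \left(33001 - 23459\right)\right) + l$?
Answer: $86255$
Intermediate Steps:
$\left(-80610 + \left(33001 - 23459\right)\right) + l = \left(-80610 + \left(33001 - 23459\right)\right) + 157323 = \left(-80610 + 9542\right) + 157323 = -71068 + 157323 = 86255$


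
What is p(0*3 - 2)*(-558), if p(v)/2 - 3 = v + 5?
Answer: -6696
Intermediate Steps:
p(v) = 16 + 2*v (p(v) = 6 + 2*(v + 5) = 6 + 2*(5 + v) = 6 + (10 + 2*v) = 16 + 2*v)
p(0*3 - 2)*(-558) = (16 + 2*(0*3 - 2))*(-558) = (16 + 2*(0 - 2))*(-558) = (16 + 2*(-2))*(-558) = (16 - 4)*(-558) = 12*(-558) = -6696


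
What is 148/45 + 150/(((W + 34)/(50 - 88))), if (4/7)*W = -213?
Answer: 245308/12195 ≈ 20.115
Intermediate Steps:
W = -1491/4 (W = (7/4)*(-213) = -1491/4 ≈ -372.75)
148/45 + 150/(((W + 34)/(50 - 88))) = 148/45 + 150/(((-1491/4 + 34)/(50 - 88))) = 148*(1/45) + 150/((-1355/4/(-38))) = 148/45 + 150/((-1355/4*(-1/38))) = 148/45 + 150/(1355/152) = 148/45 + 150*(152/1355) = 148/45 + 4560/271 = 245308/12195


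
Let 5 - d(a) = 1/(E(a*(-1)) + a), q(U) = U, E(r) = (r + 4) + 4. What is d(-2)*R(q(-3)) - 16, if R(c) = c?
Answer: -245/8 ≈ -30.625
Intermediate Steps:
E(r) = 8 + r (E(r) = (4 + r) + 4 = 8 + r)
d(a) = 39/8 (d(a) = 5 - 1/((8 + a*(-1)) + a) = 5 - 1/((8 - a) + a) = 5 - 1/8 = 5 - 1*⅛ = 5 - ⅛ = 39/8)
d(-2)*R(q(-3)) - 16 = (39/8)*(-3) - 16 = -117/8 - 16 = -245/8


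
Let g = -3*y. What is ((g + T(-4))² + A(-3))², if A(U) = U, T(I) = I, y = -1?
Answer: 4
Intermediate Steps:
g = 3 (g = -3*(-1) = 3)
((g + T(-4))² + A(-3))² = ((3 - 4)² - 3)² = ((-1)² - 3)² = (1 - 3)² = (-2)² = 4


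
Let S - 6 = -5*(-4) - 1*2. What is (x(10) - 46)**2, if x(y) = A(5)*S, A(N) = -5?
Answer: 27556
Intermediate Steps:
S = 24 (S = 6 + (-5*(-4) - 1*2) = 6 + (20 - 2) = 6 + 18 = 24)
x(y) = -120 (x(y) = -5*24 = -120)
(x(10) - 46)**2 = (-120 - 46)**2 = (-166)**2 = 27556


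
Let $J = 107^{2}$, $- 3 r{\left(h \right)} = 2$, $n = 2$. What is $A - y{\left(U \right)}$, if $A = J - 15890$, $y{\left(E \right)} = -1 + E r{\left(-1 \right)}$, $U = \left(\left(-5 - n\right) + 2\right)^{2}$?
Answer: $- \frac{13270}{3} \approx -4423.3$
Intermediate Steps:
$r{\left(h \right)} = - \frac{2}{3}$ ($r{\left(h \right)} = \left(- \frac{1}{3}\right) 2 = - \frac{2}{3}$)
$U = 25$ ($U = \left(\left(-5 - 2\right) + 2\right)^{2} = \left(-7 + 2\right)^{2} = \left(-5\right)^{2} = 25$)
$J = 11449$
$y{\left(E \right)} = -1 - \frac{2 E}{3}$ ($y{\left(E \right)} = -1 + E \left(- \frac{2}{3}\right) = -1 - \frac{2 E}{3}$)
$A = -4441$ ($A = 11449 - 15890 = -4441$)
$A - y{\left(U \right)} = -4441 - \left(-1 - \frac{50}{3}\right) = -4441 - - \frac{53}{3} = -4441 + \frac{53}{3} = - \frac{13270}{3}$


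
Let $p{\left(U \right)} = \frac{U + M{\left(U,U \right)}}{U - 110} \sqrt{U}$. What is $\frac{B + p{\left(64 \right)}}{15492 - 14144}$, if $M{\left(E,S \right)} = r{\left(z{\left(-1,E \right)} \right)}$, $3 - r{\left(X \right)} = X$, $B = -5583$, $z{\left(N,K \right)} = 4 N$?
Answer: $- \frac{128693}{31004} \approx -4.1508$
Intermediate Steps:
$r{\left(X \right)} = 3 - X$
$M{\left(E,S \right)} = 7$ ($M{\left(E,S \right)} = 3 - 4 \left(-1\right) = 3 - -4 = 3 + 4 = 7$)
$p{\left(U \right)} = \frac{\sqrt{U} \left(7 + U\right)}{-110 + U}$ ($p{\left(U \right)} = \frac{U + 7}{U - 110} \sqrt{U} = \frac{7 + U}{-110 + U} \sqrt{U} = \frac{\sqrt{U} \left(7 + U\right)}{-110 + U}$)
$\frac{B + p{\left(64 \right)}}{15492 - 14144} = \frac{-5583 + \frac{\sqrt{64} \left(7 + 64\right)}{-110 + 64}}{15492 - 14144} = \frac{-5583 + 8 \frac{1}{-46} \cdot 71}{1348} = \left(-5583 + 8 \left(- \frac{1}{46}\right) 71\right) \frac{1}{1348} = \left(-5583 - \frac{284}{23}\right) \frac{1}{1348} = \left(- \frac{128693}{23}\right) \frac{1}{1348} = - \frac{128693}{31004}$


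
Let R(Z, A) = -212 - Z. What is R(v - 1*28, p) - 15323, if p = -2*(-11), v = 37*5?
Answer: -15692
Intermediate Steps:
v = 185
p = 22
R(v - 1*28, p) - 15323 = (-212 - (185 - 1*28)) - 15323 = (-212 - (185 - 28)) - 15323 = (-212 - 1*157) - 15323 = (-212 - 157) - 15323 = -369 - 15323 = -15692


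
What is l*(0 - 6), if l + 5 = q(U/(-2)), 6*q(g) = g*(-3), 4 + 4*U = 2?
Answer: 123/4 ≈ 30.750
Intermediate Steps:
U = -1/2 (U = -1 + (1/4)*2 = -1 + 1/2 = -1/2 ≈ -0.50000)
q(g) = -g/2 (q(g) = (g*(-3))/6 = (-3*g)/6 = -g/2)
l = -41/8 (l = -5 - (-1)/(4*(-2)) = -5 - (-1)*(-1)/(4*2) = -5 - 1/2*1/4 = -5 - 1/8 = -41/8 ≈ -5.1250)
l*(0 - 6) = -41*(0 - 6)/8 = -41/8*(-6) = 123/4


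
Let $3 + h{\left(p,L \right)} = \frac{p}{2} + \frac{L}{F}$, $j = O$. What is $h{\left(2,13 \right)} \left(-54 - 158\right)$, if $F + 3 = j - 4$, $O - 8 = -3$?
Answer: $1802$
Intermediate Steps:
$O = 5$ ($O = 8 - 3 = 5$)
$j = 5$
$F = -2$ ($F = -3 + \left(5 - 4\right) = -3 + 1 = -2$)
$h{\left(p,L \right)} = -3 + \frac{p}{2} - \frac{L}{2}$ ($h{\left(p,L \right)} = -3 + \left(\frac{p}{2} + \frac{L}{-2}\right) = -3 + \left(p \frac{1}{2} + L \left(- \frac{1}{2}\right)\right) = -3 - \left(\frac{L}{2} - \frac{p}{2}\right) = -3 + \frac{p}{2} - \frac{L}{2}$)
$h{\left(2,13 \right)} \left(-54 - 158\right) = \left(-3 + \frac{1}{2} \cdot 2 - \frac{13}{2}\right) \left(-54 - 158\right) = \left(-3 + 1 - \frac{13}{2}\right) \left(-212\right) = \left(- \frac{17}{2}\right) \left(-212\right) = 1802$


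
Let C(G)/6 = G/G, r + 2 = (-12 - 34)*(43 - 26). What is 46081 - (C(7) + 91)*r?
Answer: 122129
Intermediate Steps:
r = -784 (r = -2 + (-12 - 34)*(43 - 26) = -2 - 46*17 = -2 - 782 = -784)
C(G) = 6 (C(G) = 6*(G/G) = 6*1 = 6)
46081 - (C(7) + 91)*r = 46081 - (6 + 91)*(-784) = 46081 - 97*(-784) = 46081 - 1*(-76048) = 46081 + 76048 = 122129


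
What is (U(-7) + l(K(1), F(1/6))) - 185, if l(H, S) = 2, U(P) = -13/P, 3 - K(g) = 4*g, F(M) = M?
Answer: -1268/7 ≈ -181.14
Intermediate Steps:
K(g) = 3 - 4*g
(U(-7) + l(K(1), F(1/6))) - 185 = (-13/(-7) + 2) - 185 = (-13*(-1/7) + 2) - 185 = (13/7 + 2) - 185 = 27/7 - 185 = -1268/7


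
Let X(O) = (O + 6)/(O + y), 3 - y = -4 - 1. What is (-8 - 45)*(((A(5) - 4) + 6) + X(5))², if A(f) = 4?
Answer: -419813/169 ≈ -2484.1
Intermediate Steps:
y = 8 (y = 3 - (-4 - 1) = 3 - 1*(-5) = 3 + 5 = 8)
X(O) = (6 + O)/(8 + O) (X(O) = (O + 6)/(O + 8) = (6 + O)/(8 + O))
(-8 - 45)*(((A(5) - 4) + 6) + X(5))² = (-8 - 45)*(((4 - 4) + 6) + (6 + 5)/(8 + 5))² = -53*((0 + 6) + 11/13)² = -53*(6 + (1/13)*11)² = -53*(6 + 11/13)² = -53*(89/13)² = -53*7921/169 = -419813/169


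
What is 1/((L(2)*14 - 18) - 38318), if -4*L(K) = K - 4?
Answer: -1/38329 ≈ -2.6090e-5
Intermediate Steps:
L(K) = 1 - K/4 (L(K) = -(K - 4)/4 = -(-4 + K)/4 = 1 - K/4)
1/((L(2)*14 - 18) - 38318) = 1/(((1 - ¼*2)*14 - 18) - 38318) = 1/(((1 - ½)*14 - 18) - 38318) = 1/(((½)*14 - 18) - 38318) = 1/((7 - 18) - 38318) = 1/(-11 - 38318) = 1/(-38329) = -1/38329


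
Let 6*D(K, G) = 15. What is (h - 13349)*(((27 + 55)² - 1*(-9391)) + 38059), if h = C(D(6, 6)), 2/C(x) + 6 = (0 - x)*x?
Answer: -35435700966/49 ≈ -7.2318e+8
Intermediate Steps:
D(K, G) = 5/2 (D(K, G) = (⅙)*15 = 5/2)
C(x) = 2/(-6 - x²) (C(x) = 2/(-6 + (0 - x)*x) = 2/(-6 + (-x)*x) = 2/(-6 - x²))
h = -8/49 (h = -2/(6 + (5/2)²) = -2/(6 + 25/4) = -2/49/4 = -2*4/49 = -8/49 ≈ -0.16327)
(h - 13349)*(((27 + 55)² - 1*(-9391)) + 38059) = (-8/49 - 13349)*(((27 + 55)² - 1*(-9391)) + 38059) = -654109*((82² + 9391) + 38059)/49 = -654109*((6724 + 9391) + 38059)/49 = -654109*(16115 + 38059)/49 = -654109/49*54174 = -35435700966/49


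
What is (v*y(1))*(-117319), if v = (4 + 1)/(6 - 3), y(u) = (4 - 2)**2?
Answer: -2346380/3 ≈ -7.8213e+5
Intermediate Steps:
y(u) = 4 (y(u) = 2**2 = 4)
v = 5/3 ≈ 1.6667
(v*y(1))*(-117319) = ((5/3)*4)*(-117319) = (20/3)*(-117319) = -2346380/3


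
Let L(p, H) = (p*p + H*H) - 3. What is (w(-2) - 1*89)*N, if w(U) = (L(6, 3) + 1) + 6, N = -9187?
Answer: 367480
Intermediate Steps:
L(p, H) = -3 + H**2 + p**2 (L(p, H) = (p**2 + H**2) - 3 = (H**2 + p**2) - 3 = -3 + H**2 + p**2)
w(U) = 49 (w(U) = ((-3 + 3**2 + 6**2) + 1) + 6 = ((-3 + 9 + 36) + 1) + 6 = (42 + 1) + 6 = 43 + 6 = 49)
(w(-2) - 1*89)*N = (49 - 1*89)*(-9187) = (49 - 89)*(-9187) = -40*(-9187) = 367480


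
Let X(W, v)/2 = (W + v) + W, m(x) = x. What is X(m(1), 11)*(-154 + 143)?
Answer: -286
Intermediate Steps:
X(W, v) = 2*v + 4*W (X(W, v) = 2*((W + v) + W) = 2*(v + 2*W) = 2*v + 4*W)
X(m(1), 11)*(-154 + 143) = (2*11 + 4*1)*(-154 + 143) = (22 + 4)*(-11) = 26*(-11) = -286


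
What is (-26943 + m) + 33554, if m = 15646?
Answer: 22257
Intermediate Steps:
(-26943 + m) + 33554 = (-26943 + 15646) + 33554 = -11297 + 33554 = 22257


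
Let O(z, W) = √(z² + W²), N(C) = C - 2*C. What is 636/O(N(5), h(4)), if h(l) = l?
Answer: 636*√41/41 ≈ 99.327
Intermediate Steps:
N(C) = -C (N(C) = C - 2*C = -C)
O(z, W) = √(W² + z²)
636/O(N(5), h(4)) = 636/(√(4² + (-1*5)²)) = 636/(√(16 + (-5)²)) = 636/(√(16 + 25)) = 636/(√41) = 636*(√41/41) = 636*√41/41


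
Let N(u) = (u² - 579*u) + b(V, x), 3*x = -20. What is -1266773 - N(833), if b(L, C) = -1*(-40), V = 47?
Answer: -1478395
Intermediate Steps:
x = -20/3 (x = (⅓)*(-20) = -20/3 ≈ -6.6667)
b(L, C) = 40
N(u) = 40 + u² - 579*u (N(u) = (u² - 579*u) + 40 = 40 + u² - 579*u)
-1266773 - N(833) = -1266773 - (40 + 833² - 579*833) = -1266773 - (40 + 693889 - 482307) = -1266773 - 1*211622 = -1266773 - 211622 = -1478395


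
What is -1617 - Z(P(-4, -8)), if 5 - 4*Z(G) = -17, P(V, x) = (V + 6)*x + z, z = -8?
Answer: -3245/2 ≈ -1622.5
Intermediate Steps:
P(V, x) = -8 + x*(6 + V) (P(V, x) = (V + 6)*x - 8 = (6 + V)*x - 8 = x*(6 + V) - 8 = -8 + x*(6 + V))
Z(G) = 11/2 (Z(G) = 5/4 - 1/4*(-17) = 5/4 + 17/4 = 11/2)
-1617 - Z(P(-4, -8)) = -1617 - 1*11/2 = -1617 - 11/2 = -3245/2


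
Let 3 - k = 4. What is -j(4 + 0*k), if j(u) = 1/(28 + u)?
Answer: -1/32 ≈ -0.031250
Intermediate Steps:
k = -1 (k = 3 - 1*4 = 3 - 4 = -1)
-j(4 + 0*k) = -1/(28 + (4 + 0*(-1))) = -1/(28 + (4 + 0)) = -1/(28 + 4) = -1/32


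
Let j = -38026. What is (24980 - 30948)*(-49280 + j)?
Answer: 521042208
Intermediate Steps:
(24980 - 30948)*(-49280 + j) = (24980 - 30948)*(-49280 - 38026) = -5968*(-87306) = 521042208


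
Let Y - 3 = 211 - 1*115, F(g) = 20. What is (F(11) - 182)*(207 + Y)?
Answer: -49572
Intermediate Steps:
Y = 99 (Y = 3 + (211 - 1*115) = 3 + (211 - 115) = 3 + 96 = 99)
(F(11) - 182)*(207 + Y) = (20 - 182)*(207 + 99) = -162*306 = -49572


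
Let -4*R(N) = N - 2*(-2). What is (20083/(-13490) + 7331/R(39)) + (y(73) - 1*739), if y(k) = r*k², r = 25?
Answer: 4023932089/30530 ≈ 1.3180e+5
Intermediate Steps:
y(k) = 25*k²
R(N) = -1 - N/4 (R(N) = -(N - 2*(-2))/4 = -(N + 4)/4 = -(4 + N)/4 = -1 - N/4)
(20083/(-13490) + 7331/R(39)) + (y(73) - 1*739) = (20083/(-13490) + 7331/(-1 - ¼*39)) + (25*73² - 1*739) = (20083*(-1/13490) + 7331/(-1 - 39/4)) + (25*5329 - 739) = (-1057/710 + 7331/(-43/4)) + (133225 - 739) = (-1057/710 + 7331*(-4/43)) + 132486 = (-1057/710 - 29324/43) + 132486 = -20865491/30530 + 132486 = 4023932089/30530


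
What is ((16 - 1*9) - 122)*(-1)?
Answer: 115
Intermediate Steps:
((16 - 1*9) - 122)*(-1) = ((16 - 9) - 122)*(-1) = (7 - 122)*(-1) = -115*(-1) = 115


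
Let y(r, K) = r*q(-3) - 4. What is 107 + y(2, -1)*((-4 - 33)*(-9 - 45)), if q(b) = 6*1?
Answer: 16091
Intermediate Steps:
q(b) = 6
y(r, K) = -4 + 6*r (y(r, K) = r*6 - 4 = 6*r - 4 = -4 + 6*r)
107 + y(2, -1)*((-4 - 33)*(-9 - 45)) = 107 + (-4 + 6*2)*((-4 - 33)*(-9 - 45)) = 107 + (-4 + 12)*(-37*(-54)) = 107 + 8*1998 = 107 + 15984 = 16091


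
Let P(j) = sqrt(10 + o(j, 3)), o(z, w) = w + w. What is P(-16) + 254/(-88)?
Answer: 49/44 ≈ 1.1136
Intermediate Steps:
o(z, w) = 2*w
P(j) = 4 (P(j) = sqrt(10 + 2*3) = sqrt(10 + 6) = sqrt(16) = 4)
P(-16) + 254/(-88) = 4 + 254/(-88) = 4 + 254*(-1/88) = 4 - 127/44 = 49/44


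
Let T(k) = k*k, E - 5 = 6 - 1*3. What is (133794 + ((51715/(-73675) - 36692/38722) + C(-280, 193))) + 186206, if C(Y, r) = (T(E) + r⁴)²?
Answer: 549207472082878572145336242/285284335 ≈ 1.9251e+18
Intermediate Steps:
E = 8 (E = 5 + (6 - 1*3) = 5 + (6 - 3) = 5 + 3 = 8)
T(k) = k²
C(Y, r) = (64 + r⁴)² (C(Y, r) = (8² + r⁴)² = (64 + r⁴)²)
(133794 + ((51715/(-73675) - 36692/38722) + C(-280, 193))) + 186206 = (133794 + ((51715/(-73675) - 36692/38722) + (64 + 193⁴)²)) + 186206 = (133794 + ((51715*(-1/73675) - 36692*1/38722) + (64 + 1387488001)²)) + 186206 = (133794 + ((-10343/14735 - 18346/19361) + 1387488065²)) + 186206 = (133794 + (-470579133/285284335 + 1925123130517444225)) + 186206 = (133794 + 549207472082787281158136242/285284335) + 186206 = 549207472082825450490453232/285284335 + 186206 = 549207472082878572145336242/285284335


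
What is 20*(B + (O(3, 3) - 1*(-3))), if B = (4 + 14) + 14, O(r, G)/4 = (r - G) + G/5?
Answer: 748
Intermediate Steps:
O(r, G) = 4*r - 16*G/5 (O(r, G) = 4*((r - G) + G/5) = 4*(r - 4*G/5) = 4*r - 16*G/5)
B = 32 (B = 18 + 14 = 32)
20*(B + (O(3, 3) - 1*(-3))) = 20*(32 + ((4*3 - 16/5*3) - 1*(-3))) = 20*(32 + ((12 - 48/5) + 3)) = 20*(32 + (12/5 + 3)) = 20*(32 + 27/5) = 20*(187/5) = 748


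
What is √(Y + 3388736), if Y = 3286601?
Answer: √6675337 ≈ 2583.7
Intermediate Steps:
√(Y + 3388736) = √(3286601 + 3388736) = √6675337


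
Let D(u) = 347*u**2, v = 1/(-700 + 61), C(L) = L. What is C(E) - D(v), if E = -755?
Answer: -308282702/408321 ≈ -755.00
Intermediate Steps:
v = -1/639 (v = 1/(-639) = -1/639 ≈ -0.0015649)
C(E) - D(v) = -755 - 347*(-1/639)**2 = -755 - 347/408321 = -308282702/408321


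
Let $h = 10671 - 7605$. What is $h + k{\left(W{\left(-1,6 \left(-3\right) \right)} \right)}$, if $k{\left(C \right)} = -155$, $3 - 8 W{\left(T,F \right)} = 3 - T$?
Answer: $2911$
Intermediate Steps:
$W{\left(T,F \right)} = \frac{T}{8}$ ($W{\left(T,F \right)} = \frac{3}{8} - \frac{3 - T}{8} = \frac{3}{8} + \left(- \frac{3}{8} + \frac{T}{8}\right) = \frac{T}{8}$)
$h = 3066$ ($h = 10671 - 7605 = 3066$)
$h + k{\left(W{\left(-1,6 \left(-3\right) \right)} \right)} = 3066 - 155 = 2911$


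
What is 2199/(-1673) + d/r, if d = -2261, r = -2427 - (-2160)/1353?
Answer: -699415040/1830022761 ≈ -0.38219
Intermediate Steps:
r = -1093857/451 (r = -2427 - (-2160)/1353 = -2427 - 1*(-720/451) = -2427 + 720/451 = -1093857/451 ≈ -2425.4)
2199/(-1673) + d/r = 2199/(-1673) - 2261/(-1093857/451) = 2199*(-1/1673) - 2261*(-451/1093857) = -2199/1673 + 1019711/1093857 = -699415040/1830022761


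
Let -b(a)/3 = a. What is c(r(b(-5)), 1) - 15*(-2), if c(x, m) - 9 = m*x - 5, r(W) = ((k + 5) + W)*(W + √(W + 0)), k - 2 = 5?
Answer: 439 + 27*√15 ≈ 543.57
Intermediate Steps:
k = 7 (k = 2 + 5 = 7)
b(a) = -3*a
r(W) = (12 + W)*(W + √W) (r(W) = ((7 + 5) + W)*(W + √(W + 0)) = (12 + W)*(W + √W))
c(x, m) = 4 + m*x (c(x, m) = 9 + (m*x - 5) = 9 + (-5 + m*x) = 4 + m*x)
c(r(b(-5)), 1) - 15*(-2) = (4 + 1*((-3*(-5))² + (-3*(-5))^(3/2) + 12*(-3*(-5)) + 12*√(-3*(-5)))) - 15*(-2) = (4 + 1*(15² + 15^(3/2) + 12*15 + 12*√15)) + 30 = (4 + 1*(225 + 15*√15 + 180 + 12*√15)) + 30 = (4 + 1*(405 + 27*√15)) + 30 = (4 + (405 + 27*√15)) + 30 = (409 + 27*√15) + 30 = 439 + 27*√15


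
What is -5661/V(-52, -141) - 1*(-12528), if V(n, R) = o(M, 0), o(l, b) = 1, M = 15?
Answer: 6867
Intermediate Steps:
V(n, R) = 1
-5661/V(-52, -141) - 1*(-12528) = -5661/1 - 1*(-12528) = -5661*1 + 12528 = -5661 + 12528 = 6867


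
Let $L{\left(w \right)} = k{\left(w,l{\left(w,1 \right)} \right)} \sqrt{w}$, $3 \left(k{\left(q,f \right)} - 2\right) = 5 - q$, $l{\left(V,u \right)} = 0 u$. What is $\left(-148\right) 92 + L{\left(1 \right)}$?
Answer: $- \frac{40838}{3} \approx -13613.0$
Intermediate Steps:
$l{\left(V,u \right)} = 0$
$k{\left(q,f \right)} = \frac{11}{3} - \frac{q}{3}$ ($k{\left(q,f \right)} = 2 + \frac{5 - q}{3} = 2 - \left(- \frac{5}{3} + \frac{q}{3}\right) = \frac{11}{3} - \frac{q}{3}$)
$L{\left(w \right)} = \sqrt{w} \left(\frac{11}{3} - \frac{w}{3}\right)$ ($L{\left(w \right)} = \left(\frac{11}{3} - \frac{w}{3}\right) \sqrt{w} = \sqrt{w} \left(\frac{11}{3} - \frac{w}{3}\right)$)
$\left(-148\right) 92 + L{\left(1 \right)} = \left(-148\right) 92 + \frac{\sqrt{1} \left(11 - 1\right)}{3} = -13616 + \frac{1}{3} \cdot 1 \left(11 - 1\right) = -13616 + \frac{1}{3} \cdot 1 \cdot 10 = -13616 + \frac{10}{3} = - \frac{40838}{3}$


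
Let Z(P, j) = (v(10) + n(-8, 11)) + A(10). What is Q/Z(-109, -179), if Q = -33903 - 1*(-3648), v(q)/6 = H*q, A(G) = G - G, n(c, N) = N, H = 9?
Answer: -30255/551 ≈ -54.909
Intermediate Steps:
A(G) = 0
v(q) = 54*q (v(q) = 6*(9*q) = 54*q)
Z(P, j) = 551 (Z(P, j) = (54*10 + 11) + 0 = (540 + 11) + 0 = 551 + 0 = 551)
Q = -30255 (Q = -33903 + 3648 = -30255)
Q/Z(-109, -179) = -30255/551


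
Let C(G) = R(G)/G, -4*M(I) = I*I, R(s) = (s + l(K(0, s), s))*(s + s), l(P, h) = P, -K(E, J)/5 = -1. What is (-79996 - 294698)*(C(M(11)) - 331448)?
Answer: 124210498959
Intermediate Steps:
K(E, J) = 5 (K(E, J) = -5*(-1) = 5)
R(s) = 2*s*(5 + s) (R(s) = (s + 5)*(s + s) = (5 + s)*(2*s) = 2*s*(5 + s))
M(I) = -I²/4 (M(I) = -I*I/4 = -I²/4)
C(G) = 10 + 2*G (C(G) = (2*G*(5 + G))/G = 10 + 2*G)
(-79996 - 294698)*(C(M(11)) - 331448) = (-79996 - 294698)*((10 + 2*(-¼*11²)) - 331448) = -374694*((10 + 2*(-¼*121)) - 331448) = -374694*((10 + 2*(-121/4)) - 331448) = -374694*((10 - 121/2) - 331448) = -374694*(-101/2 - 331448) = -374694*(-662997/2) = 124210498959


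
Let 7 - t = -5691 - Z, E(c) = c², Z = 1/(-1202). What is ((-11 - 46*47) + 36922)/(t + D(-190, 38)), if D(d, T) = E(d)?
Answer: 1546974/1860785 ≈ 0.83136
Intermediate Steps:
Z = -1/1202 ≈ -0.00083195
t = 6848995/1202 (t = 7 - (-5691 - 1*(-1/1202)) = 7 - (-5691 + 1/1202) = 7 - 1*(-6840581/1202) = 7 + 6840581/1202 = 6848995/1202 ≈ 5698.0)
D(d, T) = d²
((-11 - 46*47) + 36922)/(t + D(-190, 38)) = ((-11 - 46*47) + 36922)/(6848995/1202 + (-190)²) = ((-11 - 2162) + 36922)/(6848995/1202 + 36100) = (-2173 + 36922)/(50241195/1202) = 34749*(1202/50241195) = 1546974/1860785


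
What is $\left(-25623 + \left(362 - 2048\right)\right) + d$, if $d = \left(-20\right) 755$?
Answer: $-42409$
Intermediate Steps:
$d = -15100$
$\left(-25623 + \left(362 - 2048\right)\right) + d = \left(-25623 + \left(362 - 2048\right)\right) - 15100 = \left(-25623 - 1686\right) - 15100 = -27309 - 15100 = -42409$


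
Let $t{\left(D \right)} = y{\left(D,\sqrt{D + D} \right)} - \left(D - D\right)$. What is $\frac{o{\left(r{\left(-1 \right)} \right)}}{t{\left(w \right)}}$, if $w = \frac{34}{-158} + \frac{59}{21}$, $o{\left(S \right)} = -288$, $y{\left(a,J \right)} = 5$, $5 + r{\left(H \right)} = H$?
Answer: $- \frac{288}{5} \approx -57.6$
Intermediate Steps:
$r{\left(H \right)} = -5 + H$
$w = \frac{4304}{1659}$ ($w = 34 \left(- \frac{1}{158}\right) + 59 \cdot \frac{1}{21} = - \frac{17}{79} + \frac{59}{21} = \frac{4304}{1659} \approx 2.5943$)
$t{\left(D \right)} = 5$ ($t{\left(D \right)} = 5 - \left(D - D\right) = 5 - 0 = 5 + 0 = 5$)
$\frac{o{\left(r{\left(-1 \right)} \right)}}{t{\left(w \right)}} = - \frac{288}{5}$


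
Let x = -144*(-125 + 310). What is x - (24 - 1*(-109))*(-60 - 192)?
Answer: 6876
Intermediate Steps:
x = -26640 (x = -144*185 = -26640)
x - (24 - 1*(-109))*(-60 - 192) = -26640 - (24 - 1*(-109))*(-60 - 192) = -26640 - (24 + 109)*(-252) = -26640 - 133*(-252) = -26640 - 1*(-33516) = -26640 + 33516 = 6876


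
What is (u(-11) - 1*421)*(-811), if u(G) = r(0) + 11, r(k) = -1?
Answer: 333321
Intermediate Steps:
u(G) = 10 (u(G) = -1 + 11 = 10)
(u(-11) - 1*421)*(-811) = (10 - 1*421)*(-811) = (10 - 421)*(-811) = -411*(-811) = 333321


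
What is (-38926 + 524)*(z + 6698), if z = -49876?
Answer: 1658121556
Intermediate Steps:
(-38926 + 524)*(z + 6698) = (-38926 + 524)*(-49876 + 6698) = -38402*(-43178) = 1658121556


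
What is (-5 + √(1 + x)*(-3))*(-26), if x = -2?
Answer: 130 + 78*I ≈ 130.0 + 78.0*I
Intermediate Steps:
(-5 + √(1 + x)*(-3))*(-26) = (-5 + √(1 - 2)*(-3))*(-26) = (-5 + √(-1)*(-3))*(-26) = (-5 + I*(-3))*(-26) = (-5 - 3*I)*(-26) = 130 + 78*I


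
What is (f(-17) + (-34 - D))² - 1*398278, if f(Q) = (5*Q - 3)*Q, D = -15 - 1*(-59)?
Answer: 1612446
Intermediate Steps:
D = 44 (D = -15 + 59 = 44)
f(Q) = Q*(-3 + 5*Q) (f(Q) = (-3 + 5*Q)*Q = Q*(-3 + 5*Q))
(f(-17) + (-34 - D))² - 1*398278 = (-17*(-3 + 5*(-17)) + (-34 - 1*44))² - 1*398278 = (-17*(-3 - 85) + (-34 - 44))² - 398278 = (-17*(-88) - 78)² - 398278 = (1496 - 78)² - 398278 = 1418² - 398278 = 2010724 - 398278 = 1612446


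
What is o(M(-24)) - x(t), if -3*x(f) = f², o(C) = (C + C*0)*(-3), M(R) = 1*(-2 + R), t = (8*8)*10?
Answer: 409834/3 ≈ 1.3661e+5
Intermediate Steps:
t = 640 (t = 64*10 = 640)
M(R) = -2 + R
o(C) = -3*C (o(C) = (C + 0)*(-3) = C*(-3) = -3*C)
x(f) = -f²/3
o(M(-24)) - x(t) = -3*(-2 - 24) - (-1)*640²/3 = -3*(-26) - (-1)*409600/3 = 78 - 1*(-409600/3) = 78 + 409600/3 = 409834/3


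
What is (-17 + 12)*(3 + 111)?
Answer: -570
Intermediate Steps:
(-17 + 12)*(3 + 111) = -5*114 = -570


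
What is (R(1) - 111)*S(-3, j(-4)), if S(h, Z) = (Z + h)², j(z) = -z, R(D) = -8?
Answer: -119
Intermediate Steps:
(R(1) - 111)*S(-3, j(-4)) = (-8 - 111)*(-1*(-4) - 3)² = -119*(4 - 3)² = -119*1² = -119*1 = -119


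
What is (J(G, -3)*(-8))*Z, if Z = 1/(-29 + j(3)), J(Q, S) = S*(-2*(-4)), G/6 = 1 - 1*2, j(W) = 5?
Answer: -8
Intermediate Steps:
G = -6 (G = 6*(1 - 1*2) = 6*(1 - 2) = 6*(-1) = -6)
J(Q, S) = 8*S (J(Q, S) = S*8 = 8*S)
Z = -1/24 (Z = 1/(-29 + 5) = 1/(-24) = -1/24 ≈ -0.041667)
(J(G, -3)*(-8))*Z = ((8*(-3))*(-8))*(-1/24) = -24*(-8)*(-1/24) = 192*(-1/24) = -8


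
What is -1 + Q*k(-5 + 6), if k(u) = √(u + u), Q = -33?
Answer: -1 - 33*√2 ≈ -47.669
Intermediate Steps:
k(u) = √2*√u (k(u) = √(2*u) = √2*√u)
-1 + Q*k(-5 + 6) = -1 - 33*√2*√(-5 + 6) = -1 - 33*√2*√1 = -1 - 33*√2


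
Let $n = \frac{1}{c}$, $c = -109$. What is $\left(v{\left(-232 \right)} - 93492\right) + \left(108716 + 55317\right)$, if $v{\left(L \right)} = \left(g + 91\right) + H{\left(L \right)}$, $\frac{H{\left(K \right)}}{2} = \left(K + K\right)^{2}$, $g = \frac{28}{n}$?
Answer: $498172$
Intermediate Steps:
$n = - \frac{1}{109}$ ($n = \frac{1}{-109} = - \frac{1}{109} \approx -0.0091743$)
$g = -3052$ ($g = \frac{28}{- \frac{1}{109}} = 28 \left(-109\right) = -3052$)
$H{\left(K \right)} = 8 K^{2}$ ($H{\left(K \right)} = 2 \left(K + K\right)^{2} = 2 \left(2 K\right)^{2} = 2 \cdot 4 K^{2} = 8 K^{2}$)
$v{\left(L \right)} = -2961 + 8 L^{2}$ ($v{\left(L \right)} = \left(-3052 + 91\right) + 8 L^{2} = -2961 + 8 L^{2}$)
$\left(v{\left(-232 \right)} - 93492\right) + \left(108716 + 55317\right) = \left(\left(-2961 + 8 \left(-232\right)^{2}\right) - 93492\right) + \left(108716 + 55317\right) = \left(\left(-2961 + 8 \cdot 53824\right) - 93492\right) + 164033 = \left(\left(-2961 + 430592\right) - 93492\right) + 164033 = \left(427631 - 93492\right) + 164033 = 334139 + 164033 = 498172$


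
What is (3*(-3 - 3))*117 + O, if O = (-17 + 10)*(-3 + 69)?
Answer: -2568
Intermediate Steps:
O = -462 (O = -7*66 = -462)
(3*(-3 - 3))*117 + O = (3*(-3 - 3))*117 - 462 = (3*(-6))*117 - 462 = -18*117 - 462 = -2106 - 462 = -2568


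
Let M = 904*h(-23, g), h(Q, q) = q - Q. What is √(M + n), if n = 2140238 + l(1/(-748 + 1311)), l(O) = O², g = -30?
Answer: √676383318791/563 ≈ 1460.8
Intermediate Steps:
M = -6328 (M = 904*(-30 - 1*(-23)) = 904*(-30 + 23) = 904*(-7) = -6328)
n = 678389098623/316969 (n = 2140238 + (1/(-748 + 1311))² = 2140238 + (1/563)² = 2140238 + 1/316969 = 678389098623/316969 ≈ 2.1402e+6)
√(M + n) = √(-6328 + 678389098623/316969) = √(676383318791/316969) = √676383318791/563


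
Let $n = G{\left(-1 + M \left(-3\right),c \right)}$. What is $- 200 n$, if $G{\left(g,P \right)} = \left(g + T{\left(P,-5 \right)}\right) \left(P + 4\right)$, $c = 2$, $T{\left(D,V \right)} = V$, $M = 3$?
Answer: $18000$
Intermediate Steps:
$G{\left(g,P \right)} = \left(-5 + g\right) \left(4 + P\right)$ ($G{\left(g,P \right)} = \left(g - 5\right) \left(P + 4\right) = \left(-5 + g\right) \left(4 + P\right)$)
$n = -90$ ($n = -20 - 10 + 4 \left(-1 + 3 \left(-3\right)\right) + 2 \left(-1 + 3 \left(-3\right)\right) = -20 - 10 + 4 \left(-1 - 9\right) + 2 \left(-1 - 9\right) = -20 - 10 + 4 \left(-10\right) + 2 \left(-10\right) = -20 - 10 - 40 - 20 = -90$)
$- 200 n = \left(-200\right) \left(-90\right) = 18000$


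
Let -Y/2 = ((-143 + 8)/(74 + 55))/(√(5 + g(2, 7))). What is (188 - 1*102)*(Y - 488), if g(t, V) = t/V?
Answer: -41968 + 180*√259/37 ≈ -41890.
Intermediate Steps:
Y = 90*√259/1591 (Y = -2*(-143 + 8)/(74 + 55)/(√(5 + 2/7)) = -2*(-135/129)/(√(5 + 2*(⅐))) = -2*(-135*1/129)/(√(5 + 2/7)) = -(-90)/(43*(√(37/7))) = -(-90)/(43*(√259/7)) = -(-90)*√259/37/43 = -(-90)*√259/1591 = 90*√259/1591 ≈ 0.91038)
(188 - 1*102)*(Y - 488) = (188 - 1*102)*(90*√259/1591 - 488) = (188 - 102)*(-488 + 90*√259/1591) = 86*(-488 + 90*√259/1591) = -41968 + 180*√259/37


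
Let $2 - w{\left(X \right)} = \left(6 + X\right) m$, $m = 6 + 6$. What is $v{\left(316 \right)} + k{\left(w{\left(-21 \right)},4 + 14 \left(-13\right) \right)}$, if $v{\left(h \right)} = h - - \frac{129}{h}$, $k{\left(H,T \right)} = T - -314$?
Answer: $\frac{142961}{316} \approx 452.41$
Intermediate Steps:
$m = 12$
$w{\left(X \right)} = -70 - 12 X$ ($w{\left(X \right)} = 2 - \left(6 + X\right) 12 = 2 - \left(72 + 12 X\right) = -70 - 12 X$)
$k{\left(H,T \right)} = 314 + T$ ($k{\left(H,T \right)} = T + 314 = 314 + T$)
$v{\left(h \right)} = h + \frac{129}{h}$
$v{\left(316 \right)} + k{\left(w{\left(-21 \right)},4 + 14 \left(-13\right) \right)} = \left(316 + \frac{129}{316}\right) + \left(314 + \left(4 + 14 \left(-13\right)\right)\right) = \left(316 + 129 \cdot \frac{1}{316}\right) + \left(314 + \left(4 - 182\right)\right) = \left(316 + \frac{129}{316}\right) + \left(314 - 178\right) = \frac{99985}{316} + 136 = \frac{142961}{316}$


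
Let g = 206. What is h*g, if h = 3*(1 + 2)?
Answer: 1854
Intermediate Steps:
h = 9 (h = 3*3 = 9)
h*g = 9*206 = 1854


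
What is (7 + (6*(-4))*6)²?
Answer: 18769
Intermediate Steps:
(7 + (6*(-4))*6)² = (7 - 24*6)² = (7 - 144)² = (-137)² = 18769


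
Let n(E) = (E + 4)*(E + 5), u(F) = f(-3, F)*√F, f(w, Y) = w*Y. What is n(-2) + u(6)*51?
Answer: 6 - 918*√6 ≈ -2242.6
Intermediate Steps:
f(w, Y) = Y*w
u(F) = -3*F^(3/2) (u(F) = (F*(-3))*√F = (-3*F)*√F = -3*F^(3/2))
n(E) = (4 + E)*(5 + E)
n(-2) + u(6)*51 = (20 + (-2)² + 9*(-2)) - 18*√6*51 = (20 + 4 - 18) - 18*√6*51 = 6 - 18*√6*51 = 6 - 918*√6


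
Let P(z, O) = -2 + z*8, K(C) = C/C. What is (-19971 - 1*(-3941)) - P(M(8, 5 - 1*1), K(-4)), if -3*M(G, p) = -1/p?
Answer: -48086/3 ≈ -16029.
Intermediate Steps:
M(G, p) = 1/(3*p) (M(G, p) = -(-1)/(3*p) = 1/(3*p))
K(C) = 1
P(z, O) = -2 + 8*z
(-19971 - 1*(-3941)) - P(M(8, 5 - 1*1), K(-4)) = (-19971 - 1*(-3941)) - (-2 + 8*(1/(3*(5 - 1*1)))) = (-19971 + 3941) - (-2 + 8*(1/(3*(5 - 1)))) = -16030 - (-2 + 8*((1/3)/4)) = -16030 - (-2 + 8*((1/3)*(1/4))) = -16030 - (-2 + 8*(1/12)) = -16030 - (-2 + 2/3) = -16030 - 1*(-4/3) = -16030 + 4/3 = -48086/3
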